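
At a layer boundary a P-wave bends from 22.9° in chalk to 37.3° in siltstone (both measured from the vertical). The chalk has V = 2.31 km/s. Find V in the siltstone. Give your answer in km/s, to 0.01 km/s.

Snell's law: sin 22.9°/V₁ = sin 37.3°/V₂.
V₂ = V₁·sin 37.3°/sin 22.9° = 2.31 × 1.5573 = 3.60 km/s.

3.60 km/s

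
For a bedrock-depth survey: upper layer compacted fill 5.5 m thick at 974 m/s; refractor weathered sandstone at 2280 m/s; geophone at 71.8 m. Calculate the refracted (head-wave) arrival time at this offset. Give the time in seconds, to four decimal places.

0.0417 s

t = x/V₂ + 2h·√(V₂²−V₁²)/(V₁V₂).
√(V₂²−V₁²) = √(2280²−974²) = 2061.5 m/s; delay term = 2·5.5·2061.5/(974·2280) = 0.01021 s.
t = 71.8/2280 + 0.01021 = 0.04170 s.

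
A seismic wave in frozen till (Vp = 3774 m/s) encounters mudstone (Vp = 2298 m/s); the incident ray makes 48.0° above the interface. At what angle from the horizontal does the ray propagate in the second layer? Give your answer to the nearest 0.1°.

66.0°

Convert to the normal: θ₁ = 90° − 48.0° = 42.0°.
Snell's law: sin θ₂ = (V₂/V₁)·sin θ₁ = (2298/3774)·sin 42.0° = 0.4074.
θ₂ = sin⁻¹(0.4074) = 24.04° (from vertical).
From the interface: 90° − 24.04° = 65.96°.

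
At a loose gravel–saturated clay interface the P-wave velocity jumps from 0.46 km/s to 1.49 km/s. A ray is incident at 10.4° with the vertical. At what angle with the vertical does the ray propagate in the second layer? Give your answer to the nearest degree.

Snell's law: sin θ₂ = (V₂/V₁)·sin θ₁ = (1.49/0.46)·sin 10.4° = 0.5847.
θ₂ = sin⁻¹(0.5847) = 35.78° (from vertical).

36°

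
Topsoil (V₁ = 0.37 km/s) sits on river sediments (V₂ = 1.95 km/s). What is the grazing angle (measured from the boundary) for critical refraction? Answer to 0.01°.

79.06°

Critical incidence: sin θ_c = V₁/V₂ = 0.37/1.95 = 0.1897.
θ_c = arcsin 0.1897 = 10.94°.
Measured from the interface: 90° − 10.94° = 79.06°.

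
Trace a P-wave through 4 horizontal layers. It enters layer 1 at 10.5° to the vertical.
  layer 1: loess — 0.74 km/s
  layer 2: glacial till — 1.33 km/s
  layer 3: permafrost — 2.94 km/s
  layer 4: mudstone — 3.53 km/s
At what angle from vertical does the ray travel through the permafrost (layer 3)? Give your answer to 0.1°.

46.4°

Snell's law across each interface conserves sin θ / V, so sin θ_3 = V_3·sin θ₁/V₁.
sin θ_3 = 2.94 × sin 10.5° / 0.74 = 0.7240.
θ_3 = arcsin 0.7240 = 46.39°.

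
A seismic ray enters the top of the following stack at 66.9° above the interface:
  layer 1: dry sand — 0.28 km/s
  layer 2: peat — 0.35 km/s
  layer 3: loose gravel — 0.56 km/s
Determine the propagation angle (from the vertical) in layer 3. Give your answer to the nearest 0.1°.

From the normal: θ₁ = 90° − 66.9° = 23.1°.
Snell's law across each interface conserves sin θ / V, so sin θ_3 = V_3·sin θ₁/V₁.
sin θ_3 = 0.56 × sin 23.1° / 0.28 = 0.7847.
θ_3 = arcsin 0.7847 = 51.69°.

51.7°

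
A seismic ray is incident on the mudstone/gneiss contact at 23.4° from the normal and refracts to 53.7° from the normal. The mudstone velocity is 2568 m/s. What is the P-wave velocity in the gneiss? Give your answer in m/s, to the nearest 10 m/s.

Snell's law: sin 23.4°/V₁ = sin 53.7°/V₂.
V₂ = V₁·sin 53.7°/sin 23.4° = 2568 × 2.0293 = 5211.22 m/s.

5210 m/s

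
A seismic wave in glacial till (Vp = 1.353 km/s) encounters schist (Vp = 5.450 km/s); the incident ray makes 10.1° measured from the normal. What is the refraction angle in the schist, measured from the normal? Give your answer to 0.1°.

sin θ₁/V₁ = sin θ₂/V₂ ⇒ sin θ₂ = 5.450·sin 10.1°/1.353 = 5.450·0.1754/1.353 = 0.7064.
θ₂ = sin⁻¹(0.7064) = 44.94° (from vertical).

44.9°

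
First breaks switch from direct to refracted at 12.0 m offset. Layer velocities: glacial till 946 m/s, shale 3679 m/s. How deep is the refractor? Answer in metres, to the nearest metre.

5 m

h = (x_cross/2)·√((V₂−V₁)/(V₂+V₁)).
(V₂−V₁)/(V₂+V₁) = (3679−946)/(3679+946) = 0.5909; √ = 0.7687.
h = (12.0/2)·0.7687 = 4.61 m.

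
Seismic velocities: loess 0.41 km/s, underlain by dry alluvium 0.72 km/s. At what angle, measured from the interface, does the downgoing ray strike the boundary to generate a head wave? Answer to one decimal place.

At critical incidence the refracted ray runs along the interface (θ₂ = 90°), so sin θ_c = V₁/V₂.
θ_c = arcsin(0.41/0.72) = arcsin 0.5694 = 34.71°.
Measured from the interface: 90° − 34.71° = 55.29°.

55.3°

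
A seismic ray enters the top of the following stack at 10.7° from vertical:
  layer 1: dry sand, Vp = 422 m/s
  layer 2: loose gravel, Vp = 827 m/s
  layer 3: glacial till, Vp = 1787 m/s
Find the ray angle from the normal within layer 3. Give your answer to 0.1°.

51.8°

Snell's law across each interface conserves sin θ / V, so sin θ_3 = V_3·sin θ₁/V₁.
sin θ_3 = 1787 × sin 10.7° / 422 = 0.7862.
θ_3 = 51.83° from the vertical.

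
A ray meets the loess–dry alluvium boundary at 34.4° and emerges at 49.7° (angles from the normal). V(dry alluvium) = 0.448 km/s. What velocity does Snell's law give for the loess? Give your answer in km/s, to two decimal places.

0.33 km/s

sin 34.4° = 0.5650; sin 49.7° = 0.7627.
V₁ = V₂·(sin θ₁/sin θ₂) = 0.448·(0.5650/0.7627) = 0.33 km/s.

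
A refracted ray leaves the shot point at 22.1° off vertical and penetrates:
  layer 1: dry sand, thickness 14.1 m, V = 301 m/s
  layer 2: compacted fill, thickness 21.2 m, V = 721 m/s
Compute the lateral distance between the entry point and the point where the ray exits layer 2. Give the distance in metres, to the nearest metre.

50 m

Apply Snell's law at each interface; in layer i the horizontal offset is hᵢ·tan θᵢ.
Layer 1: θ = 22.10°; offset = 14.1·tan 22.10° = 5.725 m.
Layer 2: sin θ = 721·sin 22.1°/301 = 0.9012, θ = 64.31°; offset = 21.2·tan 64.31° = 44.079 m.
Summing the layer offsets gives 49.805 m.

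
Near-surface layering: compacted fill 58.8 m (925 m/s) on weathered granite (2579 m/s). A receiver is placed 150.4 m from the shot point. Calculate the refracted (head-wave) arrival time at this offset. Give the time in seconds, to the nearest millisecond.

t = x/V₂ + 2h·√(V₂²−V₁²)/(V₁V₂).
√(V₂²−V₁²) = √(2579²−925²) = 2407.4 m/s; delay term = 2·58.8·2407.4/(925·2579) = 0.11868 s.
t = 150.4/2579 + 0.11868 = 0.17699 s.

0.177 s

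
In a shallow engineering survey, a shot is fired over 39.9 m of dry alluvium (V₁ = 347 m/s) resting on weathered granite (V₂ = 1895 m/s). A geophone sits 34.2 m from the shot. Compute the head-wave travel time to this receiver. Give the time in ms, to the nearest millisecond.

t = x/V₂ + 2h·√(V₂²−V₁²)/(V₁V₂).
√(V₂²−V₁²) = √(1895²−347²) = 1863.0 m/s; delay term = 2·39.9·1863.0/(347·1895) = 0.22608 s.
t = 34.2/1895 + 0.22608 = 0.24413 s.

244 ms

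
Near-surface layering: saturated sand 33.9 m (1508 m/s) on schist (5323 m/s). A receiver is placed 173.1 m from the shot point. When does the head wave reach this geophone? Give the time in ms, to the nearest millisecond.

76 ms

t = x/V₂ + 2h·√(V₂²−V₁²)/(V₁V₂).
√(V₂²−V₁²) = √(5323²−1508²) = 5104.9 m/s; delay term = 2·33.9·5104.9/(1508·5323) = 0.04312 s.
t = 173.1/5323 + 0.04312 = 0.07564 s.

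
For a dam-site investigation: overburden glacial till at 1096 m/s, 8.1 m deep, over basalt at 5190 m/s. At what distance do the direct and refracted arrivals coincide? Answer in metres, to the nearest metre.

x_cross = 2h·√((V₂+V₁)/(V₂−V₁)).
(V₂+V₁)/(V₂−V₁) = (5190+1096)/(5190−1096) = 1.5354; √ = 1.2391.
x_cross = 2·8.1·1.2391 = 20.07 m.

20 m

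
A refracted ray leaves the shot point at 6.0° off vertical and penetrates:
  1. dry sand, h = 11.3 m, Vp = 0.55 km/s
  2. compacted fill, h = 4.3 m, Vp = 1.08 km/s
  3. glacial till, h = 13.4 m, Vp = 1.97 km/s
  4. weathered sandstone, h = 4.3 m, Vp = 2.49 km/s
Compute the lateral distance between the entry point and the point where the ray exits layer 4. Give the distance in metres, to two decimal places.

Ray parameter p = sin 6.0° / 0.55 km/s = 1.9005e-01 s/km.
Layer 1: θ = 6.00°; offset = 11.3·tan 6.00° = 1.1877 m.
Layer 2: sin θ = p·1.08 = 0.2053 → θ = 11.84°; offset = 4.3·tan 11.84° = 0.9018 m.
Layer 3: sin θ = p·1.97 = 0.3744 → θ = 21.99°; offset = 13.4·tan 21.99° = 5.4105 m.
Layer 4: sin θ = p·2.49 = 0.4732 → θ = 28.24°; offset = 4.3·tan 28.24° = 2.3099 m.
Summing the layer offsets gives 9.8099 m.

9.81 m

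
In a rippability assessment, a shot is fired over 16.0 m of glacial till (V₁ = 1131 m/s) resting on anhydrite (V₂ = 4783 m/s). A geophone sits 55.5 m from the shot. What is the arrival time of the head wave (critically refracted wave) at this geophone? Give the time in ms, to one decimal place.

θ_c = arcsin(V₁/V₂) = arcsin(1131/4783) = 13.68°, cos θ_c = 0.9716.
Intercept time tᵢ = 2h cos θ_c / V₁ = 2·16.0·0.9716/1131 = 0.02749 s.
t = x/V₂ + tᵢ = 55.5/4783 + 0.02749 = 0.03909 s.

39.1 ms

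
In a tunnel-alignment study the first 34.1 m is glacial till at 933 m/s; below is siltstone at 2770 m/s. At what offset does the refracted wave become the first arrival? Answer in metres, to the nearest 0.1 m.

96.8 m

θ_c = arcsin(933/2770) = 19.68°, so cos θ_c = 0.9416 and tᵢ = 2h cos θ_c/V₁ = 0.0688 s.
At crossover x/V₁ = x/V₂ + tᵢ ⇒ x = tᵢ/(1/V₁ − 1/V₂) = 0.06883/(1.0718e-03 − 3.6101e-04) = 96.83 m.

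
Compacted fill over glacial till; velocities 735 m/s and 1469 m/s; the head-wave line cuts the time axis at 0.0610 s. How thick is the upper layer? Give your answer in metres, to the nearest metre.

θ_c = arcsin(735/1469) = 30.02°; cos θ_c = 0.8658.
tᵢ = 2h cos θ_c/V₁ ⇒ h = tᵢ·V₁/(2 cos θ_c) = 0.061·735/(2·0.8658) = 25.89 m.

26 m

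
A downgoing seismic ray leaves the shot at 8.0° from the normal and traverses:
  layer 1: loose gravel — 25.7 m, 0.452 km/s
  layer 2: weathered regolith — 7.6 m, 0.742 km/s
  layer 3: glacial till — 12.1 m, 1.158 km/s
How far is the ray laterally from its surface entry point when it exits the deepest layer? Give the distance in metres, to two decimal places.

Ray parameter p = sin 8.0° / 0.452 km/s = 3.0791e-01 s/km.
Layer 1: θ = 8.00°; offset = 25.7·tan 8.00° = 3.6119 m.
Layer 2: sin θ = p·0.742 = 0.2285 → θ = 13.21°; offset = 7.6·tan 13.21° = 1.7835 m.
Layer 3: sin θ = p·1.158 = 0.3566 → θ = 20.89°; offset = 12.1·tan 20.89° = 4.6178 m.
Σ offsets = 10.0132 m.

10.01 m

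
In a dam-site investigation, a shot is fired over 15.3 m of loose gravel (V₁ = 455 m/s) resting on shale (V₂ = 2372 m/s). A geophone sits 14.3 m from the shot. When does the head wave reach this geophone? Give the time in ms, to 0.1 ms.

θ_c = arcsin(V₁/V₂) = arcsin(455/2372) = 11.06°, cos θ_c = 0.9814.
Intercept time tᵢ = 2h cos θ_c / V₁ = 2·15.3·0.9814/455 = 0.06600 s.
t = x/V₂ + tᵢ = 14.3/2372 + 0.06600 = 0.07203 s.

72.0 ms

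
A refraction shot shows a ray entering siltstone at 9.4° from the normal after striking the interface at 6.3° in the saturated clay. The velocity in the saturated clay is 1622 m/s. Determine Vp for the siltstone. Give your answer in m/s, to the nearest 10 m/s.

Snell's law: sin 6.3°/V₁ = sin 9.4°/V₂.
V₂ = V₁·sin 9.4°/sin 6.3° = 1622 × 1.4884 = 2414.15 m/s.

2410 m/s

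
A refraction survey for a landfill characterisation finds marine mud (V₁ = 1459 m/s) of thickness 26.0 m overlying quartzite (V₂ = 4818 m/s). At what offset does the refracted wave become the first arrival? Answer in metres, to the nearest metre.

71 m

x_cross = 2h·√((V₂+V₁)/(V₂−V₁)).
(V₂+V₁)/(V₂−V₁) = (4818+1459)/(4818−1459) = 1.8687; √ = 1.3670.
x_cross = 2·26.0·1.3670 = 71.08 m.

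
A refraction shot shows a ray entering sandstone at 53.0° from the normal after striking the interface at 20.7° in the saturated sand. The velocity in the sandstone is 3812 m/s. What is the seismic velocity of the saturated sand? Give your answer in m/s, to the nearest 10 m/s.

1690 m/s

sin 20.7° = 0.3535; sin 53.0° = 0.7986.
V₁ = V₂·(sin θ₁/sin θ₂) = 3812·(0.3535/0.7986) = 1687.19 m/s.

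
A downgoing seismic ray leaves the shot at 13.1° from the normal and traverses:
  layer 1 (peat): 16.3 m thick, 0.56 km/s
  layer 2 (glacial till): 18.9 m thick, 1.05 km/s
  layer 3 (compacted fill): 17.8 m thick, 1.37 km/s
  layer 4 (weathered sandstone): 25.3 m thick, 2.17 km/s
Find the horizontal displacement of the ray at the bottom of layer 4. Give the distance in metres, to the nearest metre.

Ray parameter p = sin 13.1° / 0.56 km/s = 4.0473e-01 s/km.
Layer 1: θ = 13.10°; offset = 16.3·tan 13.10° = 3.793 m.
Layer 2: sin θ = p·1.05 = 0.4250 → θ = 25.15°; offset = 18.9·tan 25.15° = 8.873 m.
Layer 3: sin θ = p·1.37 = 0.5545 → θ = 33.68°; offset = 17.8·tan 33.68° = 11.860 m.
Layer 4: sin θ = p·2.17 = 0.8783 → θ = 61.43°; offset = 25.3·tan 61.43° = 46.471 m.
Total horizontal offset = 70.997 m.

71 m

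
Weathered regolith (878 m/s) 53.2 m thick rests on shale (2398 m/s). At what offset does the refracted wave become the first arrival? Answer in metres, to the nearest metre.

156 m

θ_c = arcsin(878/2398) = 21.48°, so cos θ_c = 0.9306 and tᵢ = 2h cos θ_c/V₁ = 0.1128 s.
At crossover x/V₁ = x/V₂ + tᵢ ⇒ x = tᵢ/(1/V₁ − 1/V₂) = 0.11277/(1.1390e-03 − 4.1701e-04) = 156.20 m.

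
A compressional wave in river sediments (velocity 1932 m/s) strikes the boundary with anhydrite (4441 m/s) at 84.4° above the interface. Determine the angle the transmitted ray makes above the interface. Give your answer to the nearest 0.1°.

Convert to the normal: θ₁ = 90° − 84.4° = 5.6°.
Snell's law: sin θ₂ = (V₂/V₁)·sin θ₁ = (4441/1932)·sin 5.6° = 0.2243.
θ₂ = arcsin 0.2243 = 12.96° from the normal.
From the interface: 90° − 12.96° = 77.04°.

77.0°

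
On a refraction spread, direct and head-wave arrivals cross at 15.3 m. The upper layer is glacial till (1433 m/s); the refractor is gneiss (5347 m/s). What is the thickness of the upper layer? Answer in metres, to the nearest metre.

6 m

x_cross = 2h·√((V₂+V₁)/(V₂−V₁)) → h = x_cross / (2·√((V₂+V₁)/(V₂−V₁))).
√((V₂+V₁)/(V₂−V₁)) = √((5347+1433)/(5347−1433)) = 1.3161.
h = 15.3 / (2·1.3161) = 5.81 m.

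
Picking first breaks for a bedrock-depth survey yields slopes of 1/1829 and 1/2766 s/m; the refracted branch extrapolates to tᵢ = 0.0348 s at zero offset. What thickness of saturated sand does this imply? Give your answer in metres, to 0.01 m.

42.42 m

θ_c = arcsin(1829/2766) = 41.39°; cos θ_c = 0.7502.
tᵢ = 2h cos θ_c/V₁ ⇒ h = tᵢ·V₁/(2 cos θ_c) = 0.0348·1829/(2·0.7502) = 42.42 m.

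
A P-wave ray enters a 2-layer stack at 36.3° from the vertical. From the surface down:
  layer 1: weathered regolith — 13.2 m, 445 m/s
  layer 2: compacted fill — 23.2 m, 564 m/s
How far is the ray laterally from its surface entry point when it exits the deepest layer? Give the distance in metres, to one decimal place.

36.0 m

Apply Snell's law at each interface; in layer i the horizontal offset is hᵢ·tan θᵢ.
Layer 1: θ = 36.30°; offset = 13.2·tan 36.30° = 9.696 m.
Layer 2: sin θ = 564·sin 36.3°/445 = 0.7503, θ = 48.62°; offset = 23.2·tan 48.62° = 26.333 m.
Summing the layer offsets gives 36.029 m.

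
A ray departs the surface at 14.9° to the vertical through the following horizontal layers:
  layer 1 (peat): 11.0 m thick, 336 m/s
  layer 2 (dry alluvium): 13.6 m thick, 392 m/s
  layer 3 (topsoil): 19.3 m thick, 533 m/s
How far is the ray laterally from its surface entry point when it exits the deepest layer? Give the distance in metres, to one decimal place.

Ray parameter p = sin 14.9° / 336 m/s = 7.6528e-04 s/m.
Layer 1: θ = 14.90°; offset = 11.0·tan 14.90° = 2.927 m.
Layer 2: sin θ = p·392 = 0.3000 → θ = 17.46°; offset = 13.6·tan 17.46° = 4.277 m.
Layer 3: sin θ = p·533 = 0.4079 → θ = 24.07°; offset = 19.3·tan 24.07° = 8.622 m.
Summing the layer offsets gives 15.826 m.

15.8 m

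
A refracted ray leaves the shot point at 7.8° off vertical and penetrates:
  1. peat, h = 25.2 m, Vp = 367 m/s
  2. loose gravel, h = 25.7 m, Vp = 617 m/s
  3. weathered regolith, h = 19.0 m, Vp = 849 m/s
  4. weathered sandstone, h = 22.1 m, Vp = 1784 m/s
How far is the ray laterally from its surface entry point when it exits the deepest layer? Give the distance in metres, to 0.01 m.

35.16 m

Apply Snell's law at each interface; in layer i the horizontal offset is hᵢ·tan θᵢ.
Layer 1: θ = 7.80°; offset = 25.2·tan 7.80° = 3.4520 m.
Layer 2: sin θ = 617·sin 7.8°/367 = 0.2282, θ = 13.19°; offset = 25.7·tan 13.19° = 6.0227 m.
Layer 3: sin θ = 849·sin 7.8°/367 = 0.3140, θ = 18.30°; offset = 19.0·tan 18.30° = 6.2829 m.
Layer 4: sin θ = 1784·sin 7.8°/367 = 0.6597, θ = 41.28°; offset = 22.1·tan 41.28° = 19.4006 m.
Summing the layer offsets gives 35.1581 m.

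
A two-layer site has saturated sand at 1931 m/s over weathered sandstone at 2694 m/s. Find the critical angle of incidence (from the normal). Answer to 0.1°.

45.8°

At critical incidence the refracted ray runs along the interface (θ₂ = 90°), so sin θ_c = V₁/V₂.
θ_c = arcsin(1931/2694) = arcsin 0.7168 = 45.79°.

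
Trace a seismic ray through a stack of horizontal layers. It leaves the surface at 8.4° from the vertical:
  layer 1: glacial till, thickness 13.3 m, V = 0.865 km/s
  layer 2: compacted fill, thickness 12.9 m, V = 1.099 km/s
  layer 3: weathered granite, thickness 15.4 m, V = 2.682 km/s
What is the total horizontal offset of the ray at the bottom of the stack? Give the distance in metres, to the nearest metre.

12 m

p = sin θ₁/V₁ = sin 8.4°/0.865 = 1.6888e-01 s/km is conserved through the stack.
Layer 1: θ = 8.40°; offset = 13.3·tan 8.40° = 1.964 m.
Layer 2: sin θ = p·1.099 = 0.1856 → θ = 10.70°; offset = 12.9·tan 10.70° = 2.437 m.
Layer 3: sin θ = p·2.682 = 0.4529 → θ = 26.93°; offset = 15.4·tan 26.93° = 7.824 m.
Total horizontal offset = 12.224 m.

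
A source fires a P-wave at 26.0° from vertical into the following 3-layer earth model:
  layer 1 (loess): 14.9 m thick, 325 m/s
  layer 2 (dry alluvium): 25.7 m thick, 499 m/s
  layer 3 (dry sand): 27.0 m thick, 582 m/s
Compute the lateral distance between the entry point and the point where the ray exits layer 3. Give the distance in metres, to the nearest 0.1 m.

64.9 m

Apply Snell's law at each interface; in layer i the horizontal offset is hᵢ·tan θᵢ.
Layer 1: θ = 26.00°; offset = 14.9·tan 26.00° = 7.267 m.
Layer 2: sin θ = 499·sin 26.0°/325 = 0.6731, θ = 42.30°; offset = 25.7·tan 42.30° = 23.389 m.
Layer 3: sin θ = 582·sin 26.0°/325 = 0.7850, θ = 51.72°; offset = 27.0·tan 51.72° = 34.216 m.
Total horizontal offset = 64.872 m.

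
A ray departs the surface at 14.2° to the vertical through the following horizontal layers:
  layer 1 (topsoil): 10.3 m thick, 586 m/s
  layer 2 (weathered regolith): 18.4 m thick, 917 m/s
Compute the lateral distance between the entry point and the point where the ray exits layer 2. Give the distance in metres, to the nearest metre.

10 m

Apply Snell's law at each interface; in layer i the horizontal offset is hᵢ·tan θᵢ.
Layer 1: θ = 14.20°; offset = 10.3·tan 14.20° = 2.606 m.
Layer 2: sin θ = 917·sin 14.2°/586 = 0.3839, θ = 22.57°; offset = 18.4·tan 22.57° = 7.649 m.
Summing the layer offsets gives 10.256 m.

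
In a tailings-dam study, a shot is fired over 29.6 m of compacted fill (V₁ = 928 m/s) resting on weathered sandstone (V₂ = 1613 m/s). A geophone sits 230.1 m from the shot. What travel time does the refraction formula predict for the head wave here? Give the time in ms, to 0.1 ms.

t = x/V₂ + 2h·√(V₂²−V₁²)/(V₁V₂).
√(V₂²−V₁²) = √(1613²−928²) = 1319.3 m/s; delay term = 2·29.6·1319.3/(928·1613) = 0.05218 s.
t = 230.1/1613 + 0.05218 = 0.19483 s.

194.8 ms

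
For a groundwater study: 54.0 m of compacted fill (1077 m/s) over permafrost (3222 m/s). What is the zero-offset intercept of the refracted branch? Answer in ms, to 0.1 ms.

94.5 ms

θ_c = arcsin(V₁/V₂) = arcsin(1077/3222) = 19.53°; cos θ_c = 0.9425.
tᵢ = 2h·cos θ_c / V₁ = 2·54.0·0.9425 / 1077 = 0.09451 s.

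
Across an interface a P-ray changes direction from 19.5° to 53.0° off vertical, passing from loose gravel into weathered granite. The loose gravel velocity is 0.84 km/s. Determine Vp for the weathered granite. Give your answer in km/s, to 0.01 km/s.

2.01 km/s

Snell's law: sin 19.5°/V₁ = sin 53.0°/V₂.
V₂ = V₁·sin 53.0°/sin 19.5° = 0.84 × 2.3925 = 2.01 km/s.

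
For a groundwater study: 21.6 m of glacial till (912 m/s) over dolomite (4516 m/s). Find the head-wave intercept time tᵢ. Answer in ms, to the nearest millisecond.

46 ms

θ_c = arcsin(V₁/V₂) = arcsin(912/4516) = 11.65°; cos θ_c = 0.9794.
tᵢ = 2h·cos θ_c / V₁ = 2·21.6·0.9794 / 912 = 0.04639 s.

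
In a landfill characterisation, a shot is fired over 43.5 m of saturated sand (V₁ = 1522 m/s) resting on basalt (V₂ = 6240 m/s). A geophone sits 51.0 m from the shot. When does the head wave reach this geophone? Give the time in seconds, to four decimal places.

0.0636 s

t = x/V₂ + 2h·√(V₂²−V₁²)/(V₁V₂).
√(V₂²−V₁²) = √(6240²−1522²) = 6051.5 m/s; delay term = 2·43.5·6051.5/(1522·6240) = 0.05544 s.
t = 51.0/6240 + 0.05544 = 0.06361 s.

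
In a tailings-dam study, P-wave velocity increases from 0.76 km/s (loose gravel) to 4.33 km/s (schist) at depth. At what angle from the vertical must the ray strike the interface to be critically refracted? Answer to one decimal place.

At critical incidence the refracted ray runs along the interface (θ₂ = 90°), so sin θ_c = V₁/V₂.
θ_c = arcsin(0.76/4.33) = arcsin 0.1755 = 10.11°.

10.1°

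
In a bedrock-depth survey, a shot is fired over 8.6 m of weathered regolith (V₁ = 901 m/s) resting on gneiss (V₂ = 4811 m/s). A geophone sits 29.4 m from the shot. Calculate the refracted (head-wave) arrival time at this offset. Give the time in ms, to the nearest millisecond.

θ_c = arcsin(V₁/V₂) = arcsin(901/4811) = 10.79°, cos θ_c = 0.9823.
Intercept time tᵢ = 2h cos θ_c / V₁ = 2·8.6·0.9823/901 = 0.01875 s.
t = x/V₂ + tᵢ = 29.4/4811 + 0.01875 = 0.02486 s.

25 ms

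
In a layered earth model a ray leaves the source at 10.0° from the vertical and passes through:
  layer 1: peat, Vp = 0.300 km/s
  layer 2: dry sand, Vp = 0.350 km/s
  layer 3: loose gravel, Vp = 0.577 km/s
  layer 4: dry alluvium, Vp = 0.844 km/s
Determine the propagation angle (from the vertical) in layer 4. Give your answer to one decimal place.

29.2°

Ray parameter p = sin 10.0° / 0.300 = 5.7883e-01 s/km.
sin θ_4 = p·V_4 = 5.7883e-01 × 0.844 = 0.4885.
θ_4 = arcsin 0.4885 = 29.24°.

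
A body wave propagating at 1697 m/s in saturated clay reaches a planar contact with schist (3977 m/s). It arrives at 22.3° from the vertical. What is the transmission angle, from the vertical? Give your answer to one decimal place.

62.8°

Snell's law: sin θ₂ = (V₂/V₁)·sin θ₁ = (3977/1697)·sin 22.3° = 0.8893.
θ₂ = sin⁻¹(0.8893) = 62.78° (from vertical).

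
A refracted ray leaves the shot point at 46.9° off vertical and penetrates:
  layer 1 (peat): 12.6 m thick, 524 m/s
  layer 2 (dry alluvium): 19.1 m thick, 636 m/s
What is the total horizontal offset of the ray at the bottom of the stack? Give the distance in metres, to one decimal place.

50.0 m

Apply Snell's law at each interface; in layer i the horizontal offset is hᵢ·tan θᵢ.
Layer 1: θ = 46.90°; offset = 12.6·tan 46.90° = 13.465 m.
Layer 2: sin θ = 636·sin 46.9°/524 = 0.8862, θ = 62.40°; offset = 19.1·tan 62.40° = 36.540 m.
Σ offsets = 50.004 m.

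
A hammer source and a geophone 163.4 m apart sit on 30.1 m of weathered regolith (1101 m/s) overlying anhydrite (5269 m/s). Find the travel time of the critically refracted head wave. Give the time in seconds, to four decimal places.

0.0845 s

t = x/V₂ + 2h·√(V₂²−V₁²)/(V₁V₂).
√(V₂²−V₁²) = √(5269²−1101²) = 5152.7 m/s; delay term = 2·30.1·5152.7/(1101·5269) = 0.05347 s.
t = 163.4/5269 + 0.05347 = 0.08448 s.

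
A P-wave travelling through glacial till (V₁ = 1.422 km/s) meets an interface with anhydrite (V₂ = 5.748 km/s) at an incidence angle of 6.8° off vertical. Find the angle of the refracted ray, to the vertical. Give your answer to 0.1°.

Snell's law: sin θ₂ = (V₂/V₁)·sin θ₁ = (5.748/1.422)·sin 6.8° = 0.4786.
θ₂ = arcsin 0.4786 = 28.59° from the normal.

28.6°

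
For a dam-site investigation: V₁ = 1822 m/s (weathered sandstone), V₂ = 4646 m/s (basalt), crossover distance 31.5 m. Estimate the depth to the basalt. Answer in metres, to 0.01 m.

x_cross = 2h·√((V₂+V₁)/(V₂−V₁)) → h = x_cross / (2·√((V₂+V₁)/(V₂−V₁))).
√((V₂+V₁)/(V₂−V₁)) = √((4646+1822)/(4646−1822)) = 1.5134.
h = 31.5 / (2·1.5134) = 10.41 m.

10.41 m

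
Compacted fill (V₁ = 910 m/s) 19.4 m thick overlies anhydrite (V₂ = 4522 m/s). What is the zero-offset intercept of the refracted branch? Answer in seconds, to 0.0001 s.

θ_c = arcsin(V₁/V₂) = arcsin(910/4522) = 11.61°; cos θ_c = 0.9795.
tᵢ = 2h·cos θ_c / V₁ = 2·19.4·0.9795 / 910 = 0.04177 s.

0.0418 s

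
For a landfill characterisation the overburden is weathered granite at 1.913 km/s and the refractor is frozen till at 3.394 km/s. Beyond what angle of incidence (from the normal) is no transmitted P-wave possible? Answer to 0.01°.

34.31°

At critical incidence the refracted ray runs along the interface (θ₂ = 90°), so sin θ_c = V₁/V₂.
θ_c = arcsin(1.913/3.394) = arcsin 0.5636 = 34.31°.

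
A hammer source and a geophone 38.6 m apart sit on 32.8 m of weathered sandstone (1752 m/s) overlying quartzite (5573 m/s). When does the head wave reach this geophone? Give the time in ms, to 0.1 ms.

θ_c = arcsin(V₁/V₂) = arcsin(1752/5573) = 18.32°, cos θ_c = 0.9493.
Intercept time tᵢ = 2h cos θ_c / V₁ = 2·32.8·0.9493/1752 = 0.03554 s.
t = x/V₂ + tᵢ = 38.6/5573 + 0.03554 = 0.04247 s.

42.5 ms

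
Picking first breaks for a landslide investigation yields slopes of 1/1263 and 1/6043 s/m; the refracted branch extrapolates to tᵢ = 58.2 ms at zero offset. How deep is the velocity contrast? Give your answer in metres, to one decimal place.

37.6 m

θ_c = arcsin(1263/6043) = 12.06°; cos θ_c = 0.9779.
tᵢ = 2h cos θ_c/V₁ ⇒ h = tᵢ·V₁/(2 cos θ_c) = 0.0582·1263/(2·0.9779) = 37.58 m.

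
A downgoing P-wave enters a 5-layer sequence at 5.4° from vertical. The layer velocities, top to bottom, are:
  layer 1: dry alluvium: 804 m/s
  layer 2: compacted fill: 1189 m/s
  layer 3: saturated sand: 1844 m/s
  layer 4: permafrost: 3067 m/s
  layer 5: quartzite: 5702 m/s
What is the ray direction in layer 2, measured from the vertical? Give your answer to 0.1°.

Snell's law across each interface conserves sin θ / V, so sin θ_2 = V_2·sin θ₁/V₁.
sin θ_2 = 1189 × sin 5.4° / 804 = 0.1392.
θ_2 = 8.00° from the vertical.

8.0°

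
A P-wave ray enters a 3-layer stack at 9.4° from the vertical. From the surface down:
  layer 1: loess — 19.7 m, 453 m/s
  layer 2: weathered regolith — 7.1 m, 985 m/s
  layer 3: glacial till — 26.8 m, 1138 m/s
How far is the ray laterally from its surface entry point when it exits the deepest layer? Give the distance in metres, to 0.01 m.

18.02 m

Apply Snell's law at each interface; in layer i the horizontal offset is hᵢ·tan θᵢ.
Layer 1: θ = 9.40°; offset = 19.7·tan 9.40° = 3.2613 m.
Layer 2: sin θ = 985·sin 9.4°/453 = 0.3551, θ = 20.80°; offset = 7.1·tan 20.80° = 2.6973 m.
Layer 3: sin θ = 1138·sin 9.4°/453 = 0.4103, θ = 24.22°; offset = 26.8·tan 24.22° = 12.0576 m.
Σ offsets = 18.0162 m.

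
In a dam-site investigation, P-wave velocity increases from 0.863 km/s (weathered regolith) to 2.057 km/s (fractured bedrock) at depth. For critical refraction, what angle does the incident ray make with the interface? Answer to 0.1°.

Critical incidence: sin θ_c = V₁/V₂ = 0.863/2.057 = 0.4195.
θ_c = arcsin 0.4195 = 24.81°.
Measured from the interface: 90° − 24.81° = 65.19°.

65.2°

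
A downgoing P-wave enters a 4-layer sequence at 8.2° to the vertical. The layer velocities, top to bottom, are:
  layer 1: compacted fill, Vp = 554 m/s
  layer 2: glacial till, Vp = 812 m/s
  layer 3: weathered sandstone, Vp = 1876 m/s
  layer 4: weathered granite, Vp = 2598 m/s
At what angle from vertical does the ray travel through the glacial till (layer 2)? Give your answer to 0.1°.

Snell's law across each interface conserves sin θ / V, so sin θ_2 = V_2·sin θ₁/V₁.
sin θ_2 = 812 × sin 8.2° / 554 = 0.2091.
θ_2 = arcsin 0.2091 = 12.07°.

12.1°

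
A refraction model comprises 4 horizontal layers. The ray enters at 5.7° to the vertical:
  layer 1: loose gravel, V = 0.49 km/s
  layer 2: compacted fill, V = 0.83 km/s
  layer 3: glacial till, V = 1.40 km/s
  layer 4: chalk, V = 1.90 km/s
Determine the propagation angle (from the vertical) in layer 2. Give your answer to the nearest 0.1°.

9.7°

Snell's law across each interface conserves sin θ / V, so sin θ_2 = V_2·sin θ₁/V₁.
sin θ_2 = 0.83 × sin 5.7° / 0.49 = 0.1682.
θ_2 = arcsin 0.1682 = 9.69°.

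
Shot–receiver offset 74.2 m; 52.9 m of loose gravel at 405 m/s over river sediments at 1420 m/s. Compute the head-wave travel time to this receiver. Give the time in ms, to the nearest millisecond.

303 ms

t = x/V₂ + 2h·√(V₂²−V₁²)/(V₁V₂).
√(V₂²−V₁²) = √(1420²−405²) = 1361.0 m/s; delay term = 2·52.9·1361.0/(405·1420) = 0.25038 s.
t = 74.2/1420 + 0.25038 = 0.30264 s.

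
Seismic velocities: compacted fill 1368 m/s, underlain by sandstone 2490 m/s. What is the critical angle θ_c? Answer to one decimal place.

At critical incidence the refracted ray runs along the interface (θ₂ = 90°), so sin θ_c = V₁/V₂.
θ_c = arcsin(1368/2490) = arcsin 0.5494 = 33.33°.

33.3°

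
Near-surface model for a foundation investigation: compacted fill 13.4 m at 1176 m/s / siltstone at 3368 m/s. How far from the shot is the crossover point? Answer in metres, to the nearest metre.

θ_c = arcsin(1176/3368) = 20.44°, so cos θ_c = 0.9371 and tᵢ = 2h cos θ_c/V₁ = 0.0214 s.
At crossover x/V₁ = x/V₂ + tᵢ ⇒ x = tᵢ/(1/V₁ − 1/V₂) = 0.02135/(8.5034e-04 − 2.9691e-04) = 38.59 m.

39 m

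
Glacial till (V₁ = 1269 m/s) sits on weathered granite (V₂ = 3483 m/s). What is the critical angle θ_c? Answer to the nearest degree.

21°

Critical incidence: sin θ_c = V₁/V₂ = 1269/3483 = 0.3643.
θ_c = arcsin 0.3643 = 21.37°.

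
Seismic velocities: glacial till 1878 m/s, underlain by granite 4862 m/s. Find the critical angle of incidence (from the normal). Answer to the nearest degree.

At critical incidence the refracted ray runs along the interface (θ₂ = 90°), so sin θ_c = V₁/V₂.
θ_c = arcsin(1878/4862) = arcsin 0.3863 = 22.72°.

23°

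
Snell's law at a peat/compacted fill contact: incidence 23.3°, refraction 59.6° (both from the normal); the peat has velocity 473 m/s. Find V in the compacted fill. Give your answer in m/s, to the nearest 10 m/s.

Snell's law: sin 23.3°/V₁ = sin 59.6°/V₂.
V₂ = V₁·sin 59.6°/sin 23.3° = 473 × 2.1806 = 1031.41 m/s.

1030 m/s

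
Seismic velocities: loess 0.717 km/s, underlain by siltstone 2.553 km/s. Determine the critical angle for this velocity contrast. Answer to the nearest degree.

Critical incidence: sin θ_c = V₁/V₂ = 0.717/2.553 = 0.2808.
θ_c = arcsin 0.2808 = 16.31°.

16°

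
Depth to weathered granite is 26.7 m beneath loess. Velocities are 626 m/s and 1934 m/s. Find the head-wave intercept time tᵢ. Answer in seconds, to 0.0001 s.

0.0807 s

tᵢ = 2h·√(V₂²−V₁²)/(V₁V₂).
√(V₂²−V₁²) = √(1934²−626²) = 1829.9 m/s.
tᵢ = 2·26.7·1829.9/(626·1934) = 0.08071 s.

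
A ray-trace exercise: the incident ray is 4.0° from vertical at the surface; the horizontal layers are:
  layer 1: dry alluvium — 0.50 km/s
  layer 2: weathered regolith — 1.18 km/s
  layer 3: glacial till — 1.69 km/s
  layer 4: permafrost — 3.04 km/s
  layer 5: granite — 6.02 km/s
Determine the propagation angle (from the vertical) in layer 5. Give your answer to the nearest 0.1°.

Ray parameter p = sin 4.0° / 0.50 = 1.3951e-01 s/km.
sin θ_5 = p·V_5 = 1.3951e-01 × 6.02 = 0.8399.
θ_5 = 57.13° from the vertical.

57.1°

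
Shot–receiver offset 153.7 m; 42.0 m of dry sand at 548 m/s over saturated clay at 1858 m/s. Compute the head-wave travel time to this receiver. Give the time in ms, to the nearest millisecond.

229 ms

θ_c = arcsin(V₁/V₂) = arcsin(548/1858) = 17.15°, cos θ_c = 0.9555.
Intercept time tᵢ = 2h cos θ_c / V₁ = 2·42.0·0.9555/548 = 0.14647 s.
t = x/V₂ + tᵢ = 153.7/1858 + 0.14647 = 0.22919 s.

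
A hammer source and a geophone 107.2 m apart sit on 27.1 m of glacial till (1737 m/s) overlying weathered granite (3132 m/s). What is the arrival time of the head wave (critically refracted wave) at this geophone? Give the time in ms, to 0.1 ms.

60.2 ms

t = x/V₂ + 2h·√(V₂²−V₁²)/(V₁V₂).
√(V₂²−V₁²) = √(3132²−1737²) = 2606.2 m/s; delay term = 2·27.1·2606.2/(1737·3132) = 0.02596 s.
t = 107.2/3132 + 0.02596 = 0.06019 s.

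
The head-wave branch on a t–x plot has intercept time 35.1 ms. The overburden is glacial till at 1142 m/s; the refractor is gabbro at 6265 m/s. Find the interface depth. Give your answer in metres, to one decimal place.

20.4 m

θ_c = arcsin(1142/6265) = 10.50°; cos θ_c = 0.9832.
tᵢ = 2h cos θ_c/V₁ ⇒ h = tᵢ·V₁/(2 cos θ_c) = 0.0351·1142/(2·0.9832) = 20.38 m.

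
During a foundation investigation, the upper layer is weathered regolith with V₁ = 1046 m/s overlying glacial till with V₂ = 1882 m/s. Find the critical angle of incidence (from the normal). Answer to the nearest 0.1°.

33.8°

Critical incidence: sin θ_c = V₁/V₂ = 1046/1882 = 0.5558.
θ_c = arcsin 0.5558 = 33.77°.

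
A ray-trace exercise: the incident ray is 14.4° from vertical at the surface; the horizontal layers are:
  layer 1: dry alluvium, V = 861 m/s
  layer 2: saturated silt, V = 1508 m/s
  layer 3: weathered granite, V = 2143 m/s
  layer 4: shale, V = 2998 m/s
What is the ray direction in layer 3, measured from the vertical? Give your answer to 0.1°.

38.2°

Ray parameter p = sin 14.4° / 861 = 2.8884e-04 s/m.
sin θ_3 = p·V_3 = 2.8884e-04 × 2143 = 0.6190.
θ_3 = arcsin 0.6190 = 38.24°.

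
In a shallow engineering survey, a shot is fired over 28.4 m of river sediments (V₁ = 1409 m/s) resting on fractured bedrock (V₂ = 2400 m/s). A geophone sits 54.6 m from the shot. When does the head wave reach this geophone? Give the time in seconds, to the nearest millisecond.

0.055 s

t = x/V₂ + 2h·√(V₂²−V₁²)/(V₁V₂).
√(V₂²−V₁²) = √(2400²−1409²) = 1942.9 m/s; delay term = 2·28.4·1942.9/(1409·2400) = 0.03263 s.
t = 54.6/2400 + 0.03263 = 0.05538 s.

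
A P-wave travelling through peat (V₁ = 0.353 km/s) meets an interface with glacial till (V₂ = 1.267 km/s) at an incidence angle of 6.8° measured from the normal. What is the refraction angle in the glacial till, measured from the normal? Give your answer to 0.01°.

25.15°

sin θ₁/V₁ = sin θ₂/V₂ ⇒ sin θ₂ = 1.267·sin 6.8°/0.353 = 1.267·0.1184/0.353 = 0.4250.
θ₂ = arcsin 0.4250 = 25.15° from the normal.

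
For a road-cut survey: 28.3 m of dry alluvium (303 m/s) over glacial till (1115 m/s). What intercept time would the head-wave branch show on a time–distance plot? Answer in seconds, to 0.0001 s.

0.1798 s

θ_c = arcsin(V₁/V₂) = arcsin(303/1115) = 15.77°; cos θ_c = 0.9624.
tᵢ = 2h·cos θ_c / V₁ = 2·28.3·0.9624 / 303 = 0.17977 s.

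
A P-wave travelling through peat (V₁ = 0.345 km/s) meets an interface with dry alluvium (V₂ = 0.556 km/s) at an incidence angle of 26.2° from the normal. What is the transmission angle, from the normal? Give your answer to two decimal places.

Snell's law: sin θ₂ = (V₂/V₁)·sin θ₁ = (0.556/0.345)·sin 26.2° = 0.7115.
θ₂ = arcsin 0.7115 = 45.36° from the normal.

45.36°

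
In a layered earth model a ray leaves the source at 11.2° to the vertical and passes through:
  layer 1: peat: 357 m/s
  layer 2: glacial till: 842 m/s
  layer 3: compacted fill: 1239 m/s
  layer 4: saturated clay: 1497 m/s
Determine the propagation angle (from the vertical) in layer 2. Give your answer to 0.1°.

Snell's law across each interface conserves sin θ / V, so sin θ_2 = V_2·sin θ₁/V₁.
sin θ_2 = 842 × sin 11.2° / 357 = 0.4581.
θ_2 = arcsin 0.4581 = 27.27°.

27.3°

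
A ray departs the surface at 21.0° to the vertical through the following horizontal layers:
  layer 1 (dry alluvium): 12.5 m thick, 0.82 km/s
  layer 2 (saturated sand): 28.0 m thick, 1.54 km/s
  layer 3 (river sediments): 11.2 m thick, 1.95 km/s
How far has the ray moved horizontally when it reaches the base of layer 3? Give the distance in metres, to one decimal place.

48.5 m

Ray parameter p = sin 21.0° / 0.82 km/s = 4.3703e-01 s/km.
Layer 1: θ = 21.00°; offset = 12.5·tan 21.00° = 4.798 m.
Layer 2: sin θ = p·1.54 = 0.6730 → θ = 42.30°; offset = 28.0·tan 42.30° = 25.479 m.
Layer 3: sin θ = p·1.95 = 0.8522 → θ = 58.45°; offset = 11.2·tan 58.45° = 18.244 m.
Total horizontal offset = 48.521 m.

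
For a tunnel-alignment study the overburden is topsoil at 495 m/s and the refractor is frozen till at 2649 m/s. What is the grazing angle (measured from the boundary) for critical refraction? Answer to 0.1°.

Critical incidence: sin θ_c = V₁/V₂ = 495/2649 = 0.1869.
θ_c = arcsin 0.1869 = 10.77°.
Measured from the interface: 90° − 10.77° = 79.23°.

79.2°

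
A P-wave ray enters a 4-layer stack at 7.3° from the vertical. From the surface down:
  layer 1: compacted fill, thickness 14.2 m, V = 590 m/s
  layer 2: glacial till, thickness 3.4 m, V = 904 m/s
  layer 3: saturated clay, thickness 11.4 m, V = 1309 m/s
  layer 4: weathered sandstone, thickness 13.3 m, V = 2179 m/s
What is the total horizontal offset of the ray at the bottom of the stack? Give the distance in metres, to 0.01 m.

12.91 m

p = sin θ₁/V₁ = sin 7.3°/590 = 2.1536e-04 s/m is conserved through the stack.
Layer 1: θ = 7.30°; offset = 14.2·tan 7.30° = 1.8191 m.
Layer 2: sin θ = p·904 = 0.1947 → θ = 11.23°; offset = 3.4·tan 11.23° = 0.6749 m.
Layer 3: sin θ = p·1309 = 0.2819 → θ = 16.37°; offset = 11.4·tan 16.37° = 3.3496 m.
Layer 4: sin θ = p·2179 = 0.4693 → θ = 27.99°; offset = 13.3·tan 27.99° = 7.0680 m.
Σ offsets = 12.9116 m.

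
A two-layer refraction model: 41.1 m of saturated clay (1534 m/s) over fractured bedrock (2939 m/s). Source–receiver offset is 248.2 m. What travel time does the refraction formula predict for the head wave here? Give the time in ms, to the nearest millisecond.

t = x/V₂ + 2h·√(V₂²−V₁²)/(V₁V₂).
√(V₂²−V₁²) = √(2939²−1534²) = 2506.9 m/s; delay term = 2·41.1·2506.9/(1534·2939) = 0.04571 s.
t = 248.2/2939 + 0.04571 = 0.13016 s.

130 ms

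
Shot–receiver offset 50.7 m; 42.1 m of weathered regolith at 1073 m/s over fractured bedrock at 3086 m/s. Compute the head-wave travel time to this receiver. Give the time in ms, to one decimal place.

θ_c = arcsin(V₁/V₂) = arcsin(1073/3086) = 20.35°, cos θ_c = 0.9376.
Intercept time tᵢ = 2h cos θ_c / V₁ = 2·42.1·0.9376/1073 = 0.07358 s.
t = x/V₂ + tᵢ = 50.7/3086 + 0.07358 = 0.09000 s.

90.0 ms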